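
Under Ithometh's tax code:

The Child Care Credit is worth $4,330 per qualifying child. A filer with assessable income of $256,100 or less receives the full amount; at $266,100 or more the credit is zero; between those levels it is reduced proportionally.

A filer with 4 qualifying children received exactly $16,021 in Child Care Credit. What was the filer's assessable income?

Full credit = 4 × $4,330 = $17,320.
$16,021 is 16,021/17,320 of the full $17,320, so 1,299/17,320 of the $10,000 range has been used: income = $256,100 + $10,000 × 1,299/17,320 = $256,850.

$256,850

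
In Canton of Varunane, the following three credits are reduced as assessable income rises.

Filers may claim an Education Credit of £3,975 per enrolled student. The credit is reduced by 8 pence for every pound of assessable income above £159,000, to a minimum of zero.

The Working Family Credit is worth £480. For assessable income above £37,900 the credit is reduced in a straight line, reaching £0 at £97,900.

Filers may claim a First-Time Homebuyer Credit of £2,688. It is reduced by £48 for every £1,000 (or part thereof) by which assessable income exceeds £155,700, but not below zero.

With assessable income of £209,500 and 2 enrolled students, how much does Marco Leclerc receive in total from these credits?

£4,006

Education Credit: base = 2 × £3,975 = £7,950. 8% of the £50,500 excess over £159,000 is £4,040; credit = £7,950 − £4,040 = £3,910.
Working Family Credit: £209,500 is at or above £97,900, so the credit is £0.
First-Time Homebuyer Credit: income exceeds £155,700 by £53,800, which is 54 full-or-partial £1,000 increments; reduction = 54 × £48 = £2,592, leaving £96.
Total: £3,910 + £0 + £96 = £4,006.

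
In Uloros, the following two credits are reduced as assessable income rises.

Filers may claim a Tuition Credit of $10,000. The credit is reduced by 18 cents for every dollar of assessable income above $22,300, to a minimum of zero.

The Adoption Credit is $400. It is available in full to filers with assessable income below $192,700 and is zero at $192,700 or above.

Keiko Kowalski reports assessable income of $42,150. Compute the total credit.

Tuition Credit: 18% of the $19,850 excess over $22,300 is $3,573; credit = $10,000 − $3,573 = $6,427.
Adoption Credit: $42,150 is below the $192,700 cutoff, so the full $400 applies.
Total: $6,427 + $400 = $6,827.

$6,827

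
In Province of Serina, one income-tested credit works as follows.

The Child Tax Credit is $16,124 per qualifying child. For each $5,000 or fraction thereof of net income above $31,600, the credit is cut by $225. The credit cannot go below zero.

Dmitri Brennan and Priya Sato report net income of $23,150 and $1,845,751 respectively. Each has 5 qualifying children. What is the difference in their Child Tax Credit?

Dmitri ($23,150): Child Tax Credit: base = 5 × $16,124 = $80,620. $23,150 is at or below the $31,600 threshold, so the full $80,620 applies.
Priya ($1,845,751): Child Tax Credit: base = 5 × $16,124 = $80,620. income exceeds $31,600 by $1,814,151 → 363 increments × $225 = $81,675 ≥ base, so the credit is $0.
Difference: |$80,620 − $0| = $80,620.

$80,620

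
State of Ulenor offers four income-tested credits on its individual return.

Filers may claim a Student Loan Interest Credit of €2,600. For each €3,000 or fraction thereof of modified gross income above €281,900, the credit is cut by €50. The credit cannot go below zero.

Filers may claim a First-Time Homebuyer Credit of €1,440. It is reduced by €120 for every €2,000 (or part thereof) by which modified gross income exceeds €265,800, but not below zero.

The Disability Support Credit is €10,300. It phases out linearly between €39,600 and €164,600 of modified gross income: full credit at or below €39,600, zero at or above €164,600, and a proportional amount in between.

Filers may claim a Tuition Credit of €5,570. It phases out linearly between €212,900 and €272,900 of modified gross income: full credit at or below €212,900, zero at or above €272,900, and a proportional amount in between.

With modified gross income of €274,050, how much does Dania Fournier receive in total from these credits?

€3,440

Student Loan Interest Credit: €274,050 is at or below the €281,900 threshold, so the full €2,600 applies.
First-Time Homebuyer Credit: income exceeds €265,800 by €8,250, which is 5 full-or-partial €2,000 increments; reduction = 5 × €120 = €600, leaving €840.
Disability Support Credit: €274,050 is at or above €164,600, so the credit is €0.
Tuition Credit: €274,050 is at or above €272,900, so the credit is €0.
Total: €2,600 + €840 + €0 + €0 = €3,440.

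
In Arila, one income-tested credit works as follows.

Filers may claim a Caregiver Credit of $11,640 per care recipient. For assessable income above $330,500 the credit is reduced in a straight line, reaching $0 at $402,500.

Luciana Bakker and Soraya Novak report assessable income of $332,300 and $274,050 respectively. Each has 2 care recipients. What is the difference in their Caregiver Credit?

Luciana ($332,300): Caregiver Credit: base = 2 × $11,640 = $23,280. $332,300 is $1,800 into a $72,000 phase-out range, leaving 70,200/72,000 of the credit: $23,280 × 70,200/72,000 = $22,698.
Soraya ($274,050): Caregiver Credit: base = 2 × $11,640 = $23,280. $274,050 is at or below the $330,500 threshold, so the full $23,280 applies.
Difference: |$22,698 − $23,280| = $582.

$582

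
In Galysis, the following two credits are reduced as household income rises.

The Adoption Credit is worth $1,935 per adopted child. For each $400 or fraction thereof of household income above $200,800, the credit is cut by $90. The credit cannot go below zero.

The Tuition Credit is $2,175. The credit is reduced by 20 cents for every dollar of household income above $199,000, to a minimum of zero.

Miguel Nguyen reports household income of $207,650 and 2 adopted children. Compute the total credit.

$2,695

Adoption Credit: base = 2 × $1,935 = $3,870. income exceeds $200,800 by $6,850, which is 18 full-or-partial $400 increments; reduction = 18 × $90 = $1,620, leaving $2,250.
Tuition Credit: 20% of the $8,650 excess over $199,000 is $1,730; credit = $2,175 − $1,730 = $445.
Total: $2,250 + $445 = $2,695.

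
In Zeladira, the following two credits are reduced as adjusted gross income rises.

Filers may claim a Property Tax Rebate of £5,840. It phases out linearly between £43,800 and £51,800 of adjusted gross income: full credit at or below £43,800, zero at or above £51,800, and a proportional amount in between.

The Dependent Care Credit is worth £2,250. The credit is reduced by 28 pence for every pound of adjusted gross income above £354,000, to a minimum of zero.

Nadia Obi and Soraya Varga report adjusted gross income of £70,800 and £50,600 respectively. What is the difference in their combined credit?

Nadia (£70,800): Property Tax Rebate: £70,800 is at or above £51,800, so the credit is £0. Dependent Care Credit: £70,800 is at or below the £354,000 threshold, so the full £2,250 applies. total £0 + £2,250 = £2,250
Soraya (£50,600): Property Tax Rebate: £50,600 is £6,800 into a £8,000 phase-out range, leaving 1,200/8,000 of the credit: £5,840 × 1,200/8,000 = £876. Dependent Care Credit: £50,600 is at or below the £354,000 threshold, so the full £2,250 applies. total £876 + £2,250 = £3,126
Difference: |£2,250 − £3,126| = £876.

£876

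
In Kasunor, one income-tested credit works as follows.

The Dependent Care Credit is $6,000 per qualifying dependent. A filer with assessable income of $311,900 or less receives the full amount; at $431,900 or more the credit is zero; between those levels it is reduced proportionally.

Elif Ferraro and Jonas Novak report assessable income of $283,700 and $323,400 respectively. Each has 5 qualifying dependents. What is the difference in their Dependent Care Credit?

$2,875

Elif ($283,700): Dependent Care Credit: base = 5 × $6,000 = $30,000. $283,700 is at or below the $311,900 threshold, so the full $30,000 applies.
Jonas ($323,400): Dependent Care Credit: base = 5 × $6,000 = $30,000. $323,400 is $11,500 into a $120,000 phase-out range, leaving 108,500/120,000 of the credit: $30,000 × 108,500/120,000 = $27,125.
Difference: |$30,000 − $27,125| = $2,875.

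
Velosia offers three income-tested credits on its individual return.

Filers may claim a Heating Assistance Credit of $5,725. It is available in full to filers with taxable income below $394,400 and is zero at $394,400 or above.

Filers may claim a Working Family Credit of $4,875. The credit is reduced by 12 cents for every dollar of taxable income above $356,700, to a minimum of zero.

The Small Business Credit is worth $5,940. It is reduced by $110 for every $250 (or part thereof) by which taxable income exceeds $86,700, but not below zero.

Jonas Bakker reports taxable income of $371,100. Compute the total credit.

$8,872

Heating Assistance Credit: $371,100 is below the $394,400 cutoff, so the full $5,725 applies.
Working Family Credit: 12% of the $14,400 excess over $356,700 is $1,728; credit = $4,875 − $1,728 = $3,147.
Small Business Credit: income exceeds $86,700 by $284,400 → 1138 increments × $110 = $125,180 ≥ base, so the credit is $0.
Total: $5,725 + $3,147 + $0 = $8,872.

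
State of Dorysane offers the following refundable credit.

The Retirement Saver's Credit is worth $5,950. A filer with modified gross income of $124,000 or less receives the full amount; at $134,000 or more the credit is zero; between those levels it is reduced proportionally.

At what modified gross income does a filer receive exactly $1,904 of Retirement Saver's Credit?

$130,800

$1,904 is 1,904/5,950 of the full $5,950, so 4,046/5,950 of the $10,000 range has been used: income = $124,000 + $10,000 × 4,046/5,950 = $130,800.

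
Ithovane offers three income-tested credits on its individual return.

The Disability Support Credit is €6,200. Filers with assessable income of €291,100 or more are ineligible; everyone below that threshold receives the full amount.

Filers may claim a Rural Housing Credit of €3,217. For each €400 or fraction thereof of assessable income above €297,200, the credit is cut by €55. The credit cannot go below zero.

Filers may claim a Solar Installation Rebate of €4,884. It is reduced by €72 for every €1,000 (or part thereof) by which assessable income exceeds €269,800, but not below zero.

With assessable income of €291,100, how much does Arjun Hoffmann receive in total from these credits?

€6,517

Disability Support Credit: €291,100 meets or exceeds the €291,100 cutoff, so the credit is €0.
Rural Housing Credit: €291,100 is at or below the €297,200 threshold, so the full €3,217 applies.
Solar Installation Rebate: income exceeds €269,800 by €21,300, which is 22 full-or-partial €1,000 increments; reduction = 22 × €72 = €1,584, leaving €3,300.
Total: €0 + €3,217 + €3,300 = €6,517.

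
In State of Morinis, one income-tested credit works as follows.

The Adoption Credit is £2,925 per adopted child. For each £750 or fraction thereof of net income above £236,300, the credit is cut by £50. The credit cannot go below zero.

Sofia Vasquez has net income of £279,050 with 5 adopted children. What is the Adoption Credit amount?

£11,775

Adoption Credit: base = 5 × £2,925 = £14,625. income exceeds £236,300 by £42,750, which is 57 full-or-partial £750 increments; reduction = 57 × £50 = £2,850, leaving £11,775.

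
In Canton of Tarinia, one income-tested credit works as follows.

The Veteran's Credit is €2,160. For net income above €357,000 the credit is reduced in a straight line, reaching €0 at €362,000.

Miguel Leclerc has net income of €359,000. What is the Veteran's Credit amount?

Veteran's Credit: €359,000 is €2,000 into a €5,000 phase-out range, leaving 3,000/5,000 of the credit: €2,160 × 3,000/5,000 = €1,296.

€1,296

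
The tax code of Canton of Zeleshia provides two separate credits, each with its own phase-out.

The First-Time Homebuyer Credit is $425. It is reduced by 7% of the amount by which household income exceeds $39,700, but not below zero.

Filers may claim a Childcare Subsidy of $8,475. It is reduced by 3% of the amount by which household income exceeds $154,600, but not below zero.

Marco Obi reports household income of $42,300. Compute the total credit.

$8,718

First-Time Homebuyer Credit: 7% of the $2,600 excess over $39,700 is $182; credit = $425 − $182 = $243.
Childcare Subsidy: $42,300 is at or below the $154,600 threshold, so the full $8,475 applies.
Total: $243 + $8,475 = $8,718.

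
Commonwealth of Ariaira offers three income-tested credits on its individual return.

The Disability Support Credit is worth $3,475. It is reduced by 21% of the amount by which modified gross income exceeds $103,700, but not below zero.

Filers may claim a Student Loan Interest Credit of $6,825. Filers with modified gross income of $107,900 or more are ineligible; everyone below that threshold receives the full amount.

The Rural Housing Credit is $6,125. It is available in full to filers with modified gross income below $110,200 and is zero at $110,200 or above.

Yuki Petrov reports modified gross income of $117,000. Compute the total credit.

Disability Support Credit: 21% of the $13,300 excess over $103,700 is $2,793; credit = $3,475 − $2,793 = $682.
Student Loan Interest Credit: $117,000 meets or exceeds the $107,900 cutoff, so the credit is $0.
Rural Housing Credit: $117,000 meets or exceeds the $110,200 cutoff, so the credit is $0.
Total: $682 + $0 + $0 = $682.

$682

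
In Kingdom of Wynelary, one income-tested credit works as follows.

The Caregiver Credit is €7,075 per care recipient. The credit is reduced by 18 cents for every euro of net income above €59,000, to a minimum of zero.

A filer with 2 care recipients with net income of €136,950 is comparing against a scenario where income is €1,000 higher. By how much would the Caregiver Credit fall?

At €136,950 — base = 2 × €7,075 = €14,150. 18% of the €77,950 excess over €59,000 is €14,031; credit = €14,150 − €14,031 = €119.
At €137,950 — base = 2 × €7,075 = €14,150. 18% of the €78,950 excess over €59,000 is €14,211 ≥ base, so the credit is €0.
Lost: €119 − €0 = €119.

€119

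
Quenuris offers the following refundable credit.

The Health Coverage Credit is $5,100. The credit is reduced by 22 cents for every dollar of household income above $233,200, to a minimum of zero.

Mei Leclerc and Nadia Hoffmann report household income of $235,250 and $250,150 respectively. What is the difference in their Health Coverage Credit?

$3,278

Mei ($235,250): Health Coverage Credit: 22% of the $2,050 excess over $233,200 is $451; credit = $5,100 − $451 = $4,649.
Nadia ($250,150): Health Coverage Credit: 22% of the $16,950 excess over $233,200 is $3,729; credit = $5,100 − $3,729 = $1,371.
Difference: |$4,649 − $1,371| = $3,278.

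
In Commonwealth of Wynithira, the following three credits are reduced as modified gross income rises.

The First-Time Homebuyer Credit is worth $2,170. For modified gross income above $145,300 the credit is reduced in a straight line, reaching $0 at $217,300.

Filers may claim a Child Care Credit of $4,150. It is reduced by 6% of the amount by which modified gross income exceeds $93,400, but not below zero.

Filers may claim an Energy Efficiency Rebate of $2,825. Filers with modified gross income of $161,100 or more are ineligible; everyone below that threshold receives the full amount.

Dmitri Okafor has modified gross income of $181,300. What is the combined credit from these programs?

First-Time Homebuyer Credit: $181,300 is $36,000 into a $72,000 phase-out range, leaving 36,000/72,000 of the credit: $2,170 × 36,000/72,000 = $1,085.
Child Care Credit: 6% of the $87,900 excess over $93,400 is $5,274 ≥ base, so the credit is $0.
Energy Efficiency Rebate: $181,300 meets or exceeds the $161,100 cutoff, so the credit is $0.
Total: $1,085 + $0 + $0 = $1,085.

$1,085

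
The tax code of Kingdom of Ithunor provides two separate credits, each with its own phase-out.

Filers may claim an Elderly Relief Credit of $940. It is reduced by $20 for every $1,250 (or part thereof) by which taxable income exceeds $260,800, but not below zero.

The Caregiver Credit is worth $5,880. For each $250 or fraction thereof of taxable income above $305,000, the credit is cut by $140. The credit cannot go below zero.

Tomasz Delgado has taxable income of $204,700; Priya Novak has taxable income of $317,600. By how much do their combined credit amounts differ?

Tomasz ($204,700): Elderly Relief Credit: $204,700 is at or below the $260,800 threshold, so the full $940 applies. Caregiver Credit: $204,700 is at or below the $305,000 threshold, so the full $5,880 applies. total $940 + $5,880 = $6,820
Priya ($317,600): Elderly Relief Credit: income exceeds $260,800 by $56,800, which is 46 full-or-partial $1,250 increments; reduction = 46 × $20 = $920, leaving $20. Caregiver Credit: income exceeds $305,000 by $12,600 → 51 increments × $140 = $7,140 ≥ base, so the credit is $0. total $20 + $0 = $20
Difference: |$6,820 − $20| = $6,800.

$6,800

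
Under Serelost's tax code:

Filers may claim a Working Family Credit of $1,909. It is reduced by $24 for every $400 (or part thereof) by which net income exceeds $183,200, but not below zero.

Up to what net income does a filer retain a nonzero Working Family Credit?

$214,800

After 79 increments the reduction is 79 × $24 = $1,896, leaving $13; one more increment wipes it out. Increment 79 ends at excess 79 × $400 = $31,600, so the highest qualifying income is $183,200 + $31,600 = $214,800.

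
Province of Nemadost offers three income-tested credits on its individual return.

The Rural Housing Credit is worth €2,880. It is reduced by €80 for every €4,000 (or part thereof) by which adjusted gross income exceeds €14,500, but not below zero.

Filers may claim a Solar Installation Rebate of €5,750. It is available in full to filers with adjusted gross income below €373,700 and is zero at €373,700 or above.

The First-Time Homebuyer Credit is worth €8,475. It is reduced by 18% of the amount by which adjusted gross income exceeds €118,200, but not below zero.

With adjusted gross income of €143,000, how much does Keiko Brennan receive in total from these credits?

€10,001

Rural Housing Credit: income exceeds €14,500 by €128,500, which is 33 full-or-partial €4,000 increments; reduction = 33 × €80 = €2,640, leaving €240.
Solar Installation Rebate: €143,000 is below the €373,700 cutoff, so the full €5,750 applies.
First-Time Homebuyer Credit: 18% of the €24,800 excess over €118,200 is €4,464; credit = €8,475 − €4,464 = €4,011.
Total: €240 + €5,750 + €4,011 = €10,001.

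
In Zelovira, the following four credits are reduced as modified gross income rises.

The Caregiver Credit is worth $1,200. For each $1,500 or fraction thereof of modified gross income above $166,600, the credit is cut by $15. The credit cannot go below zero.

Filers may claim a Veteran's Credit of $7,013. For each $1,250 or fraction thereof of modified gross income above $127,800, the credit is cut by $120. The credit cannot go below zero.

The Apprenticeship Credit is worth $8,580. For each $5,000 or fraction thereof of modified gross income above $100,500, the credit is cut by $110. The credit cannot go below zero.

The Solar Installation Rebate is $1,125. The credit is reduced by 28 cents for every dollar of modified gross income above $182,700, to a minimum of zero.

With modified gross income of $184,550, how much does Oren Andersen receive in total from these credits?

Caregiver Credit: income exceeds $166,600 by $17,950, which is 12 full-or-partial $1,500 increments; reduction = 12 × $15 = $180, leaving $1,020.
Veteran's Credit: income exceeds $127,800 by $56,750, which is 46 full-or-partial $1,250 increments; reduction = 46 × $120 = $5,520, leaving $1,493.
Apprenticeship Credit: income exceeds $100,500 by $84,050, which is 17 full-or-partial $5,000 increments; reduction = 17 × $110 = $1,870, leaving $6,710.
Solar Installation Rebate: 28% of the $1,850 excess over $182,700 is $518; credit = $1,125 − $518 = $607.
Total: $1,020 + $1,493 + $6,710 + $607 = $9,830.

$9,830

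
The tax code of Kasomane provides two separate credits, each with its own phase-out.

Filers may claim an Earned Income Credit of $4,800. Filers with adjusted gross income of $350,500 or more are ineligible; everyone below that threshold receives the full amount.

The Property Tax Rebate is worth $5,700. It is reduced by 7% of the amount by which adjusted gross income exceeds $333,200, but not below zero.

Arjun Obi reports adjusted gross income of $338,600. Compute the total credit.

Earned Income Credit: $338,600 is below the $350,500 cutoff, so the full $4,800 applies.
Property Tax Rebate: 7% of the $5,400 excess over $333,200 is $378; credit = $5,700 − $378 = $5,322.
Total: $4,800 + $5,322 = $10,122.

$10,122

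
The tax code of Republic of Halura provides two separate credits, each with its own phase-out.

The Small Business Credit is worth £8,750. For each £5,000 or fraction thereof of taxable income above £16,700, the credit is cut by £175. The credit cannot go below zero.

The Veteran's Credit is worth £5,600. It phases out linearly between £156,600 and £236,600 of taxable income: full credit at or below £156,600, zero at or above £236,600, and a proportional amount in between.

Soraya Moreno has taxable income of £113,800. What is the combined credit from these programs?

Small Business Credit: income exceeds £16,700 by £97,100, which is 20 full-or-partial £5,000 increments; reduction = 20 × £175 = £3,500, leaving £5,250.
Veteran's Credit: £113,800 is at or below the £156,600 threshold, so the full £5,600 applies.
Total: £5,250 + £5,600 = £10,850.

£10,850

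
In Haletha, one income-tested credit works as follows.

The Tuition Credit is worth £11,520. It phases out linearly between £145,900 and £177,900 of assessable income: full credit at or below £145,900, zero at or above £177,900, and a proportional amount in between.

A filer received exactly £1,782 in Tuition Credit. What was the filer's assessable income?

£172,950

£1,782 is 1,782/11,520 of the full £11,520, so 9,738/11,520 of the £32,000 range has been used: income = £145,900 + £32,000 × 9,738/11,520 = £172,950.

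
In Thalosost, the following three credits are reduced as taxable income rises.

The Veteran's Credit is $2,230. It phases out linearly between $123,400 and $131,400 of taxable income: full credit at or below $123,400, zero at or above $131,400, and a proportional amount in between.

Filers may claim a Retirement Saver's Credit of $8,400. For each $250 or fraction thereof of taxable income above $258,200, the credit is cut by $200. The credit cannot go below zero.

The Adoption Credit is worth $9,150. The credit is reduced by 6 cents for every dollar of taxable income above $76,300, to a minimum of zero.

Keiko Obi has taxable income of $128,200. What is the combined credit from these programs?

$15,328

Veteran's Credit: $128,200 is $4,800 into a $8,000 phase-out range, leaving 3,200/8,000 of the credit: $2,230 × 3,200/8,000 = $892.
Retirement Saver's Credit: $128,200 is at or below the $258,200 threshold, so the full $8,400 applies.
Adoption Credit: 6% of the $51,900 excess over $76,300 is $3,114; credit = $9,150 − $3,114 = $6,036.
Total: $892 + $8,400 + $6,036 = $15,328.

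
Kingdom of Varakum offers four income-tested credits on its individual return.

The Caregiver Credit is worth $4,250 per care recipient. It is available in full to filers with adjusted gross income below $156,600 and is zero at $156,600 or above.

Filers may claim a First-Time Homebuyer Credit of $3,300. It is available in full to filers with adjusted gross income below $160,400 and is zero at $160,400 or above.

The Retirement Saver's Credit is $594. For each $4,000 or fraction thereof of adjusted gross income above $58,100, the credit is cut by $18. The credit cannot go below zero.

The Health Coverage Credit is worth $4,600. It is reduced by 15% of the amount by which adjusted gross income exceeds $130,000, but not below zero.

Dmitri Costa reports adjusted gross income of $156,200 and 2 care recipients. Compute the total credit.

$12,614

Caregiver Credit: base = 2 × $4,250 = $8,500. $156,200 is below the $156,600 cutoff, so the full $8,500 applies.
First-Time Homebuyer Credit: $156,200 is below the $160,400 cutoff, so the full $3,300 applies.
Retirement Saver's Credit: income exceeds $58,100 by $98,100, which is 25 full-or-partial $4,000 increments; reduction = 25 × $18 = $450, leaving $144.
Health Coverage Credit: 15% of the $26,200 excess over $130,000 is $3,930; credit = $4,600 − $3,930 = $670.
Total: $8,500 + $3,300 + $144 + $670 = $12,614.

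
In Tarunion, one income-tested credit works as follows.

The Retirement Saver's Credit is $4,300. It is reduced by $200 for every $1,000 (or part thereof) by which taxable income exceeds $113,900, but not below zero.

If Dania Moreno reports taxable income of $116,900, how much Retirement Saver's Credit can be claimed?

Retirement Saver's Credit: income exceeds $113,900 by $3,000, which is 3 full-or-partial $1,000 increments; reduction = 3 × $200 = $600, leaving $3,700.

$3,700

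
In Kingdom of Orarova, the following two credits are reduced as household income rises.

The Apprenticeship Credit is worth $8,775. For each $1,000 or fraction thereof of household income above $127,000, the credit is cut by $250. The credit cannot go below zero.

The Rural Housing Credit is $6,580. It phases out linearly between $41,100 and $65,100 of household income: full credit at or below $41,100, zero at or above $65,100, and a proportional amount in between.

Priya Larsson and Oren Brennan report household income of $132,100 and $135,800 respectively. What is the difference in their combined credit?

Priya ($132,100): Apprenticeship Credit: income exceeds $127,000 by $5,100, which is 6 full-or-partial $1,000 increments; reduction = 6 × $250 = $1,500, leaving $7,275. Rural Housing Credit: $132,100 is at or above $65,100, so the credit is $0. total $7,275 + $0 = $7,275
Oren ($135,800): Apprenticeship Credit: income exceeds $127,000 by $8,800, which is 9 full-or-partial $1,000 increments; reduction = 9 × $250 = $2,250, leaving $6,525. Rural Housing Credit: $135,800 is at or above $65,100, so the credit is $0. total $6,525 + $0 = $6,525
Difference: |$7,275 − $6,525| = $750.

$750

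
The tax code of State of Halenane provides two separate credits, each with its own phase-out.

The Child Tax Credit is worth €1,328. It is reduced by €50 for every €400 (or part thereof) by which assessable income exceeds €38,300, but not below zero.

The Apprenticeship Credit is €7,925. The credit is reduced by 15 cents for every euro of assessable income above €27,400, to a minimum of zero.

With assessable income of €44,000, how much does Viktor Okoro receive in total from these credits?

€6,013

Child Tax Credit: income exceeds €38,300 by €5,700, which is 15 full-or-partial €400 increments; reduction = 15 × €50 = €750, leaving €578.
Apprenticeship Credit: 15% of the €16,600 excess over €27,400 is €2,490; credit = €7,925 − €2,490 = €5,435.
Total: €578 + €5,435 = €6,013.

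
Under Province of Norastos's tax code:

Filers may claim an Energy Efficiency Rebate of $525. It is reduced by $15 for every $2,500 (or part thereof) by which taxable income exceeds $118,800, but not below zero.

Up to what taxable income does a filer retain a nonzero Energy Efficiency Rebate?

$203,800

After 34 increments the reduction is 34 × $15 = $510, leaving $15; one more increment wipes it out. Increment 34 ends at excess 34 × $2,500 = $85,000, so the highest qualifying income is $118,800 + $85,000 = $203,800.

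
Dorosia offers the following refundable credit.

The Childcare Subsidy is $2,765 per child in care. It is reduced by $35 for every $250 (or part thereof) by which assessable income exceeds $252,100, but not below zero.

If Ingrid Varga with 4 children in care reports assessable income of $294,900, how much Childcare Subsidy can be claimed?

$5,040

Childcare Subsidy: base = 4 × $2,765 = $11,060. income exceeds $252,100 by $42,800, which is 172 full-or-partial $250 increments; reduction = 172 × $35 = $6,020, leaving $5,040.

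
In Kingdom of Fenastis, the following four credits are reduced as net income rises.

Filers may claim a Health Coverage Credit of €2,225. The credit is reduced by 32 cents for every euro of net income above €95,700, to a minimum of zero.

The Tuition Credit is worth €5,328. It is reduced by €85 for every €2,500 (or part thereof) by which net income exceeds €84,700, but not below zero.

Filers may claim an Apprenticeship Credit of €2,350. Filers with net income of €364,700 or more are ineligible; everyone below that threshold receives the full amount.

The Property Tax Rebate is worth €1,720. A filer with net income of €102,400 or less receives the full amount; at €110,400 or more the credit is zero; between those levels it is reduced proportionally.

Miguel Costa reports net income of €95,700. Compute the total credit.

€11,198

Health Coverage Credit: €95,700 is at or below the €95,700 threshold, so the full €2,225 applies.
Tuition Credit: income exceeds €84,700 by €11,000, which is 5 full-or-partial €2,500 increments; reduction = 5 × €85 = €425, leaving €4,903.
Apprenticeship Credit: €95,700 is below the €364,700 cutoff, so the full €2,350 applies.
Property Tax Rebate: €95,700 is at or below the €102,400 threshold, so the full €1,720 applies.
Total: €2,225 + €4,903 + €2,350 + €1,720 = €11,198.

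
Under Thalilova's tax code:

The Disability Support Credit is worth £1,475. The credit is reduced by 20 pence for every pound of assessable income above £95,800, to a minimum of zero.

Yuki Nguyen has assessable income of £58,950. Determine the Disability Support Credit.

£1,475

Disability Support Credit: £58,950 is at or below the £95,800 threshold, so the full £1,475 applies.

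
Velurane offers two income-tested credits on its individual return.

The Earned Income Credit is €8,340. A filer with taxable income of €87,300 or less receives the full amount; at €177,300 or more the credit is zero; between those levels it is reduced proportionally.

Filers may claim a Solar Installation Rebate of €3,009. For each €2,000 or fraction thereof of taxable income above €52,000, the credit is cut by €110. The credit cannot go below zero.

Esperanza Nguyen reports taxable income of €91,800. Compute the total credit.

€8,732

Earned Income Credit: €91,800 is €4,500 into a €90,000 phase-out range, leaving 85,500/90,000 of the credit: €8,340 × 85,500/90,000 = €7,923.
Solar Installation Rebate: income exceeds €52,000 by €39,800, which is 20 full-or-partial €2,000 increments; reduction = 20 × €110 = €2,200, leaving €809.
Total: €7,923 + €809 = €8,732.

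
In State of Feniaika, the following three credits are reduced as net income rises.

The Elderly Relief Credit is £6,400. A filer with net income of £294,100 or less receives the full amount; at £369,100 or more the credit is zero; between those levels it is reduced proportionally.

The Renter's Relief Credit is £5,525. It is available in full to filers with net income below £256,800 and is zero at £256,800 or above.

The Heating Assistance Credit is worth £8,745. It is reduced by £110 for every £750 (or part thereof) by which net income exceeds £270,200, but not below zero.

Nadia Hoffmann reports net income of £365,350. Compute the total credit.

Elderly Relief Credit: £365,350 is £71,250 into a £75,000 phase-out range, leaving 3,750/75,000 of the credit: £6,400 × 3,750/75,000 = £320.
Renter's Relief Credit: £365,350 meets or exceeds the £256,800 cutoff, so the credit is £0.
Heating Assistance Credit: income exceeds £270,200 by £95,150 → 127 increments × £110 = £13,970 ≥ base, so the credit is £0.
Total: £320 + £0 + £0 = £320.

£320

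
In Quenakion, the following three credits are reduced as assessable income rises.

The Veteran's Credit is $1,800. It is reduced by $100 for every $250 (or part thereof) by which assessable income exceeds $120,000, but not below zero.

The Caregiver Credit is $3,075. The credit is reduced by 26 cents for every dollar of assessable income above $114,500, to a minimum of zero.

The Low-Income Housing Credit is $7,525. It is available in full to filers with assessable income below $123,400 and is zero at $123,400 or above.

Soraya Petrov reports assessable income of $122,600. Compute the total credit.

Veteran's Credit: income exceeds $120,000 by $2,600, which is 11 full-or-partial $250 increments; reduction = 11 × $100 = $1,100, leaving $700.
Caregiver Credit: 26% of the $8,100 excess over $114,500 is $2,106; credit = $3,075 − $2,106 = $969.
Low-Income Housing Credit: $122,600 is below the $123,400 cutoff, so the full $7,525 applies.
Total: $700 + $969 + $7,525 = $9,194.

$9,194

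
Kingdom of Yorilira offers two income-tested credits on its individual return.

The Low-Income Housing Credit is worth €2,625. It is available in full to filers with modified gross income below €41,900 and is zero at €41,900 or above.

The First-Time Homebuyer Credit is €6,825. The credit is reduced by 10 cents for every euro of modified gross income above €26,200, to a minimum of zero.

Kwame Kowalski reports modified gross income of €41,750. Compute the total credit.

€7,895

Low-Income Housing Credit: €41,750 is below the €41,900 cutoff, so the full €2,625 applies.
First-Time Homebuyer Credit: 10% of the €15,550 excess over €26,200 is €1,555; credit = €6,825 − €1,555 = €5,270.
Total: €2,625 + €5,270 = €7,895.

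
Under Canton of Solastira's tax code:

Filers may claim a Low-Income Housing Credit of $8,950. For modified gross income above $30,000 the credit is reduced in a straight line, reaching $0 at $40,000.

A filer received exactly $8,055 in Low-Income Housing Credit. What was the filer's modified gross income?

$8,055 is 8,055/8,950 of the full $8,950, so 895/8,950 of the $10,000 range has been used: income = $30,000 + $10,000 × 895/8,950 = $31,000.

$31,000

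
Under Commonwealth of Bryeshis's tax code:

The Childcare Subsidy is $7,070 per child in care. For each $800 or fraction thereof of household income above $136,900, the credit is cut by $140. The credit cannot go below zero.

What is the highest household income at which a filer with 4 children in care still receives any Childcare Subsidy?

$297,700

Full credit = 4 × $7,070 = $28,280.
After 201 increments the reduction is 201 × $140 = $28,140, leaving $140; one more increment wipes it out. Increment 201 ends at excess 201 × $800 = $160,800, so the highest qualifying income is $136,900 + $160,800 = $297,700.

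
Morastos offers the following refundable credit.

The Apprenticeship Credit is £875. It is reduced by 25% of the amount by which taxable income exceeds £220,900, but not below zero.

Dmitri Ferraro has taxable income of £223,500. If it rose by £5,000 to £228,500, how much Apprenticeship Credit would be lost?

£225

At £223,500 — 25% of the £2,600 excess over £220,900 is £650; credit = £875 − £650 = £225.
At £228,500 — 25% of the £7,600 excess over £220,900 is £1,900 ≥ base, so the credit is £0.
Lost: £225 − £0 = £225.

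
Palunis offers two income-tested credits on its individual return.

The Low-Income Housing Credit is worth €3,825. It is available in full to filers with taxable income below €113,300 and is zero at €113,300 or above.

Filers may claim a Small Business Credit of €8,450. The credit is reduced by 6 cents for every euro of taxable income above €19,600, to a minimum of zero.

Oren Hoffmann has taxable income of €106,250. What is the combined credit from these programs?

Low-Income Housing Credit: €106,250 is below the €113,300 cutoff, so the full €3,825 applies.
Small Business Credit: 6% of the €86,650 excess over €19,600 is €5,199; credit = €8,450 − €5,199 = €3,251.
Total: €3,825 + €3,251 = €7,076.

€7,076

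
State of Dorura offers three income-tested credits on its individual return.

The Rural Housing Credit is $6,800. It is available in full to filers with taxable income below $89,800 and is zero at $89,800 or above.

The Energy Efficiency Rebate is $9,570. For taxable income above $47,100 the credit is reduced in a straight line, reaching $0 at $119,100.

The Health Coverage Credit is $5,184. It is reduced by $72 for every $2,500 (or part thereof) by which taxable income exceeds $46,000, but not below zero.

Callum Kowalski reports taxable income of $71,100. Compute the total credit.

$17,572

Rural Housing Credit: $71,100 is below the $89,800 cutoff, so the full $6,800 applies.
Energy Efficiency Rebate: $71,100 is $24,000 into a $72,000 phase-out range, leaving 48,000/72,000 of the credit: $9,570 × 48,000/72,000 = $6,380.
Health Coverage Credit: income exceeds $46,000 by $25,100, which is 11 full-or-partial $2,500 increments; reduction = 11 × $72 = $792, leaving $4,392.
Total: $6,800 + $6,380 + $4,392 = $17,572.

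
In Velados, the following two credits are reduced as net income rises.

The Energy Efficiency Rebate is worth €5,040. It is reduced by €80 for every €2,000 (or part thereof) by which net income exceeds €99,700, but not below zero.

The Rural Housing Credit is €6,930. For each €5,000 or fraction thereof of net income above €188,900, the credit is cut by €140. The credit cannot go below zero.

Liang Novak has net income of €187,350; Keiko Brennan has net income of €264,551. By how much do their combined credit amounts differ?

€3,760

Liang (€187,350): Energy Efficiency Rebate: income exceeds €99,700 by €87,650, which is 44 full-or-partial €2,000 increments; reduction = 44 × €80 = €3,520, leaving €1,520. Rural Housing Credit: €187,350 is at or below the €188,900 threshold, so the full €6,930 applies. total €1,520 + €6,930 = €8,450
Keiko (€264,551): Energy Efficiency Rebate: income exceeds €99,700 by €164,851 → 83 increments × €80 = €6,640 ≥ base, so the credit is €0. Rural Housing Credit: income exceeds €188,900 by €75,651, which is 16 full-or-partial €5,000 increments; reduction = 16 × €140 = €2,240, leaving €4,690. total €0 + €4,690 = €4,690
Difference: |€8,450 − €4,690| = €3,760.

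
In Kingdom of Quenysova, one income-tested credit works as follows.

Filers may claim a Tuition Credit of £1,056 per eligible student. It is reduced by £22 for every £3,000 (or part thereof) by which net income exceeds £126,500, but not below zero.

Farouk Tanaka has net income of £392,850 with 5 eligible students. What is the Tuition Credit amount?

£3,322

Tuition Credit: base = 5 × £1,056 = £5,280. income exceeds £126,500 by £266,350, which is 89 full-or-partial £3,000 increments; reduction = 89 × £22 = £1,958, leaving £3,322.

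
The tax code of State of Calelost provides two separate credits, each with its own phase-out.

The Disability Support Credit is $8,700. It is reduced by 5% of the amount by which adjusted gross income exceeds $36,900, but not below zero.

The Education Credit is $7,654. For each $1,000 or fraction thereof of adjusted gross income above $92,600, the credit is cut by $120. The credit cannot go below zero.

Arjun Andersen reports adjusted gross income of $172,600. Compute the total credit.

$1,915

Disability Support Credit: 5% of the $135,700 excess over $36,900 is $6,785; credit = $8,700 − $6,785 = $1,915.
Education Credit: income exceeds $92,600 by $80,000 → 80 increments × $120 = $9,600 ≥ base, so the credit is $0.
Total: $1,915 + $0 = $1,915.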